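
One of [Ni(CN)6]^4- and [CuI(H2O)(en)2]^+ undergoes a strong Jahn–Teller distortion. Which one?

[Ni(CN)6]^4-: Ligand charges: each cyanide is −1. With an overall charge of −4 the nickel centre must be in the +2 oxidation state. Nickel is a group-10 element; Ni(II) is therefore d⁸. The d⁸ configuration leaves the e_g set evenly filled (or empty) — no strong Jahn–Teller driving force.
[CuI(H2O)(en)2]^+: Each iodide is −1; water is neutral; ethylenediamine is neutral; balancing the +1 overall charge requires Cu(II). Cu sits in group 11, so the d-electron count is 11 − 2 = 9. The t₂g⁶e_g³ configuration has an unevenly filled e_g set; the Jahn–Teller theorem predicts a tetragonal distortion (typically axial elongation) to lift the degeneracy.

[CuI(H2O)(en)2]^+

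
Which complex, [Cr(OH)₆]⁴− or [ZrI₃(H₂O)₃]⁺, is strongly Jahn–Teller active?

[Cr(OH)₆]⁴−

[Cr(OH)₆]⁴−: Ligand charges: each hydroxide is −1. With an overall charge of −4 the chromium centre must be in the +2 oxidation state. Chromium is a group-6 element; Cr(II) is therefore d⁴. Hydroxide is a weak-field ligand for a first-row metal, so the complex is high-spin. The t₂g³e_g¹ (high-spin) configuration has an unevenly filled e_g set; the Jahn–Teller theorem predicts a tetragonal distortion (typically axial elongation) to lift the degeneracy.
[ZrI₃(H₂O)₃]⁺: Ligand charges: each iodide is −1; water is neutral. With an overall charge of +1 the zirconium centre must be in the +4 oxidation state. Group 4 minus oxidation state 4 gives a d⁰ configuration. The d⁰ configuration leaves the e_g set evenly filled (or empty) — no strong Jahn–Teller driving force.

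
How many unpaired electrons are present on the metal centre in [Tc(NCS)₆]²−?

3 unpaired electrons

Ligand charges: each isothiocyanate is −1. With an overall charge of −2 the technetium centre must be in the +4 oxidation state.
Technetium is a group-7 element; Tc(IV) is therefore d³.
In an octahedral field the d³ configuration is t₂g³e_g⁰ (only one arrangement possible), giving 3 unpaired electrons.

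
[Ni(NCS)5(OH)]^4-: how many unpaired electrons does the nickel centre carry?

Summing ligand charges against the −4 overall charge gives an oxidation state of +2 for nickel.
Ni sits in group 10, so the d-electron count is 10 − 2 = 8.
In an octahedral field the d⁸ configuration is t₂g⁶e_g² (only one arrangement possible), giving 2 unpaired electrons.

2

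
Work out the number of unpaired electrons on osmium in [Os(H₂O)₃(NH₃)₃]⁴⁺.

2 unpaired electrons

Summing ligand charges against the +4 overall charge gives an oxidation state of +4 for osmium.
Osmium is a group-8 element; Os(IV) is therefore d⁴.
The spin state decides the count: a 5d ion has a large Δₒ and is invariably low-spin.
An octahedral low-spin d⁴ ion is t₂g⁴e_g⁰, giving 2 unpaired electrons.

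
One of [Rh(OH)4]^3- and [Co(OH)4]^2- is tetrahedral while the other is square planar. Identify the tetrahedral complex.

[Co(OH)4]^2-

For [Rh(OH)4]^3-: Summing ligand charges against the −3 overall charge gives an oxidation state of +1 for rhodium. Group 9 minus oxidation state 1 gives a d⁸ configuration. A 4d d⁸ ion has a large crystal-field splitting; square planar leaves the high-energy d_{x²−y²} orbital empty and maximises CFSE. → square planar.
For [Co(OH)4]^2-: Ligand charges: each hydroxide is −1. With an overall charge of −2 the cobalt centre must be in the +2 oxidation state. Group 9 minus oxidation state 2 gives a d⁷ configuration. For a high-spin 3d d⁷ ion with weak-field ligands the small Δₜ gives little square-planar CFSE advantage, so four ligands adopt the sterically favoured tetrahedral geometry. → tetrahedral.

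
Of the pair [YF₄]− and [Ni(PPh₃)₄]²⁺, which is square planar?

For [YF₄]−: Each fluoride is −1; balancing the −1 overall charge requires Y(III). Y sits in group 3, so the d-electron count is 3 − 3 = 0. A d⁰ ion has no crystal-field stabilisation preference between square planar and tetrahedral, so four ligands adopt the sterically favoured tetrahedral geometry. → tetrahedral.
For [Ni(PPh₃)₄]²⁺: Triphenylphosphine is neutral; balancing the +2 overall charge requires Ni(II). Group 10 minus oxidation state 2 gives a d⁸ configuration. Triphenylphosphine is a strong-field ligand (high in the spectrochemical series). A 3d d⁸ ion with strong-field ligands gains enough CFSE to favour square planar over tetrahedral. → square planar.

[Ni(PPh₃)₄]²⁺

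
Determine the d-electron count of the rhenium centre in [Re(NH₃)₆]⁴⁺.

d³

Ammonia is neutral; balancing the +4 overall charge requires Re(IV).
Rhenium is a group-7 element; Re(IV) is therefore d³.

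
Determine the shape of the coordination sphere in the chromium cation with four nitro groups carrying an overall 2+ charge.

Ligand charges: each nitro (N-bound nitrite) is −1. With an overall charge of +2 the chromium centre must be in the +6 oxidation state.
Cr sits in group 6, so the d-electron count is 6 − 6 = 0.
With 4 monodentate ligands the coordination number is 4.
A d⁰ ion has no crystal-field stabilisation preference between square planar and tetrahedral, so four ligands adopt the sterically favoured tetrahedral geometry.

tetrahedral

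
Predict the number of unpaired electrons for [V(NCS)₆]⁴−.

3 unpaired electrons

Summing ligand charges against the −4 overall charge gives an oxidation state of +2 for vanadium.
Vanadium is a group-5 element; V(II) is therefore d³.
In an octahedral field the d³ configuration is t₂g³e_g⁰ (only one arrangement possible), giving 3 unpaired electrons.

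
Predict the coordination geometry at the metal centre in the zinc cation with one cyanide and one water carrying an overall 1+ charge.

linear

Ligand charges: each cyanide is −1; water is neutral. With an overall charge of +1 the zinc centre must be in the +2 oxidation state.
Group 12 minus oxidation state 2 gives a d¹⁰ configuration.
Coordination number: 2.
A d¹⁰ ion with only two ligands adopts a linear arrangement (sp hybridisation; no CFSE preference).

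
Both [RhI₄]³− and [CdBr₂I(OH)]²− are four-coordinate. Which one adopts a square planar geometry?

[RhI₄]³−

For [RhI₄]³−: Ligand charges: each iodide is −1. With an overall charge of −3 the rhodium centre must be in the +1 oxidation state. Group 9 minus oxidation state 1 gives a d⁸ configuration. A 4d d⁸ ion has a large crystal-field splitting; square planar leaves the high-energy d_{x²−y²} orbital empty and maximises CFSE. → square planar.
For [CdBr₂I(OH)]²−: Each bromide is −1; each iodide is −1; each hydroxide is −1; balancing the −2 overall charge requires Cd(II). Cadmium is a group-12 element; Cd(II) is therefore d¹⁰. A d¹⁰ ion has no crystal-field stabilisation preference between square planar and tetrahedral, so four ligands adopt the sterically favoured tetrahedral geometry. → tetrahedral.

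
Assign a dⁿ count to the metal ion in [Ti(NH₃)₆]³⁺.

d1

Ligand charges: ammonia is neutral. With an overall charge of +3 the titanium centre must be in the +3 oxidation state.
Titanium is a group-4 element; Ti(III) is therefore d¹.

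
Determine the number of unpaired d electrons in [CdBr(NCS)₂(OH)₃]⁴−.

Each bromide is −1; each isothiocyanate is −1; each hydroxide is −1; balancing the −4 overall charge requires Cd(II).
Cadmium is a group-12 element; Cd(II) is therefore d¹⁰.
In an octahedral field the d¹⁰ configuration is t₂g⁶e_g⁴, giving 0 unpaired electrons.

0 unpaired electrons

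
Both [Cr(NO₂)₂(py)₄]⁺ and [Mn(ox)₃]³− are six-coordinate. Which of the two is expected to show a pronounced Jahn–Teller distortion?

[Cr(NO₂)₂(py)₄]⁺: Each nitro (N-bound nitrite) is −1; pyridine is neutral; balancing the +1 overall charge requires Cr(III). Chromium is a group-6 element; Cr(III) is therefore d³. The d³ configuration leaves the e_g set evenly filled (or empty) — no strong Jahn–Teller driving force.
[Mn(ox)₃]³−: Summing ligand charges against the −3 overall charge gives an oxidation state of +3 for manganese. Group 7 minus oxidation state 3 gives a d⁴ configuration. Oxalate is a weak-field ligand for a first-row metal, so the complex is high-spin. The t₂g³e_g¹ (high-spin) configuration has an unevenly filled e_g set; the Jahn–Teller theorem predicts a tetragonal distortion (typically axial elongation) to lift the degeneracy.

[Mn(ox)₃]³−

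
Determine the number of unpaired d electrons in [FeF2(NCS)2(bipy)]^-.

Summing ligand charges against the −1 overall charge gives an oxidation state of +3 for iron.
Fe sits in group 8, so the d-electron count is 8 − 3 = 5.
Counting donor atoms: 2×fluoride (monodentate) → 2 donors; 2×isothiocyanate (monodentate) → 2 donors; 1×2,2′-bipyridine (bidentate) → 2 donors. Coordination number = 6.
The spin state decides the count: Fluoride and isothiocyanate are weak-field ligands for a first-row metal, so the complex is high-spin.
An octahedral high-spin d⁵ ion is t₂g³e_g², giving 5 unpaired electrons.

5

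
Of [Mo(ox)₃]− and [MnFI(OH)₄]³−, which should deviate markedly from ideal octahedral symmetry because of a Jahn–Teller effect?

[MnFI(OH)₄]³−

[Mo(ox)₃]−: Each oxalate is −2; balancing the −1 overall charge requires Mo(V). Molybdenum is a group-6 element; Mo(V) is therefore d¹. The d¹ configuration leaves the e_g set evenly filled (or empty) — no strong Jahn–Teller driving force.
[MnFI(OH)₄]³−: Summing ligand charges against the −3 overall charge gives an oxidation state of +3 for manganese. Group 7 minus oxidation state 3 gives a d⁴ configuration. Fluoride, hydroxide, and iodide are weak-field ligands for a first-row metal, so the complex is high-spin. The t₂g³e_g¹ (high-spin) configuration has an unevenly filled e_g set; the Jahn–Teller theorem predicts a tetragonal distortion (typically axial elongation) to lift the degeneracy.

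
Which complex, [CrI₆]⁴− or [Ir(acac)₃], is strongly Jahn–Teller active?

[CrI₆]⁴−: Each iodide is −1; balancing the −4 overall charge requires Cr(II). Cr sits in group 6, so the d-electron count is 6 − 2 = 4. Iodide is a weak-field ligand for a first-row metal, so the complex is high-spin. The t₂g³e_g¹ (high-spin) configuration has an unevenly filled e_g set; the Jahn–Teller theorem predicts a tetragonal distortion (typically axial elongation) to lift the degeneracy.
[Ir(acac)₃]: Summing ligand charges against the 0 overall charge gives an oxidation state of +3 for iridium. Iridium is a group-9 element; Ir(III) is therefore d⁶. A 5d ion has a large Δₒ and is invariably low-spin. The d⁶ configuration leaves the e_g set evenly filled (or empty) — no strong Jahn–Teller driving force.

[CrI₆]⁴−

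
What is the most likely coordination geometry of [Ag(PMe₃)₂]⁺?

Summing ligand charges against the +1 overall charge gives an oxidation state of +1 for silver.
Silver is a group-11 element; Ag(I) is therefore d¹⁰.
With 2 monodentate ligands the coordination number is 2.
A d¹⁰ ion with only two ligands adopts a linear arrangement (sp hybridisation; no CFSE preference).

linear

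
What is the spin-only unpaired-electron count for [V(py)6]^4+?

Ligand charges: pyridine is neutral. With an overall charge of +4 the vanadium centre must be in the +4 oxidation state.
Group 5 minus oxidation state 4 gives a d¹ configuration.
In an octahedral field the d¹ configuration is t₂g¹e_g⁰ (only one arrangement possible), giving 1 unpaired electron.

1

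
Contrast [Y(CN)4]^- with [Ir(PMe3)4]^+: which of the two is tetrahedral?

For [Y(CN)4]^-: Ligand charges: each cyanide is −1. With an overall charge of −1 the yttrium centre must be in the +3 oxidation state. Yttrium is a group-3 element; Y(III) is therefore d⁰. A d⁰ ion has no crystal-field stabilisation preference between square planar and tetrahedral, so four ligands adopt the sterically favoured tetrahedral geometry. → tetrahedral.
For [Ir(PMe3)4]^+: Trimethylphosphine is neutral; balancing the +1 overall charge requires Ir(I). Iridium is a group-9 element; Ir(I) is therefore d⁸. A 5d d⁸ ion has a large crystal-field splitting; square planar leaves the high-energy d_{x²−y²} orbital empty and maximises CFSE. → square planar.

[Y(CN)4]^-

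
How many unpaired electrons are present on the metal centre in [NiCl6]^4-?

Ligand charges: each chloride is −1. With an overall charge of −4 the nickel centre must be in the +2 oxidation state.
Ni sits in group 10, so the d-electron count is 10 − 2 = 8.
In an octahedral field the d⁸ configuration is t₂g⁶e_g² (only one arrangement possible), giving 2 unpaired electrons.

2 unpaired electrons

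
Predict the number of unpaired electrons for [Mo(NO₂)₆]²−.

Summing ligand charges against the −2 overall charge gives an oxidation state of +4 for molybdenum.
Mo sits in group 6, so the d-electron count is 6 − 4 = 2.
In an octahedral field the d² configuration is t₂g²e_g⁰ (only one arrangement possible), giving 2 unpaired electrons.

2 unpaired electrons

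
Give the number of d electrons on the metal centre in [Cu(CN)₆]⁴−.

d⁹

Each cyanide is −1; balancing the −4 overall charge requires Cu(II).
Group 11 minus oxidation state 2 gives a d⁹ configuration.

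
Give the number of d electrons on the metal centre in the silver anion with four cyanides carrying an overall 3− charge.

Summing ligand charges against the −3 overall charge gives an oxidation state of +1 for silver.
Silver is a group-11 element; Ag(I) is therefore d¹⁰.

d¹⁰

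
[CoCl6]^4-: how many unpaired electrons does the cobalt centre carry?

3 unpaired electrons

Summing ligand charges against the −4 overall charge gives an oxidation state of +2 for cobalt.
Group 9 minus oxidation state 2 gives a d⁷ configuration.
The spin state decides the count: Chloride is a weak-field ligand for a first-row metal, so the complex is high-spin.
An octahedral high-spin d⁷ ion is t₂g⁵e_g², giving 3 unpaired electrons.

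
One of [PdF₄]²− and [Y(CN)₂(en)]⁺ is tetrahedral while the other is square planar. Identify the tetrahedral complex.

[Y(CN)₂(en)]⁺

For [PdF₄]²−: Summing ligand charges against the −2 overall charge gives an oxidation state of +2 for palladium. Pd sits in group 10, so the d-electron count is 10 − 2 = 8. A 4d d⁸ ion has a large crystal-field splitting; square planar leaves the high-energy d_{x²−y²} orbital empty and maximises CFSE. → square planar.
For [Y(CN)₂(en)]⁺: Summing ligand charges against the +1 overall charge gives an oxidation state of +3 for yttrium. Group 3 minus oxidation state 3 gives a d⁰ configuration. A d⁰ ion has no crystal-field stabilisation preference between square planar and tetrahedral, so four ligands adopt the sterically favoured tetrahedral geometry. → tetrahedral.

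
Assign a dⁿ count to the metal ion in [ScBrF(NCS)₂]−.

Each bromide is −1; each fluoride is −1; each isothiocyanate is −1; balancing the −1 overall charge requires Sc(III).
Sc sits in group 3, so the d-electron count is 3 − 3 = 0.

d⁰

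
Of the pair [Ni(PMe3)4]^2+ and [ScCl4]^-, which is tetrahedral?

[ScCl4]^-

For [Ni(PMe3)4]^2+: Summing ligand charges against the +2 overall charge gives an oxidation state of +2 for nickel. Group 10 minus oxidation state 2 gives a d⁸ configuration. Trimethylphosphine is a strong-field ligand (high in the spectrochemical series). A 3d d⁸ ion with strong-field ligands gains enough CFSE to favour square planar over tetrahedral. → square planar.
For [ScCl4]^-: Each chloride is −1; balancing the −1 overall charge requires Sc(III). Scandium is a group-3 element; Sc(III) is therefore d⁰. A d⁰ ion has no crystal-field stabilisation preference between square planar and tetrahedral, so four ligands adopt the sterically favoured tetrahedral geometry. → tetrahedral.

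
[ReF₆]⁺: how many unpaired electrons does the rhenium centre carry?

0 unpaired electrons

Each fluoride is −1; balancing the +1 overall charge requires Re(VII).
Rhenium is a group-7 element; Re(VII) is therefore d⁰.
In an octahedral field the d⁰ configuration is t₂g⁰e_g⁰, giving 0 unpaired electrons.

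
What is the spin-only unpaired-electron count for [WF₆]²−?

Each fluoride is −1; balancing the −2 overall charge requires W(IV).
Tungsten is a group-6 element; W(IV) is therefore d².
In an octahedral field the d² configuration is t₂g²e_g⁰ (only one arrangement possible), giving 2 unpaired electrons.

2 unpaired electrons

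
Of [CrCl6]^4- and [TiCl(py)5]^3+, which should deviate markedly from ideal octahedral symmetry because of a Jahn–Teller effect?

[CrCl6]^4-

[CrCl6]^4-: Ligand charges: each chloride is −1. With an overall charge of −4 the chromium centre must be in the +2 oxidation state. Cr sits in group 6, so the d-electron count is 6 − 2 = 4. Chloride is a weak-field ligand for a first-row metal, so the complex is high-spin. The t₂g³e_g¹ (high-spin) configuration has an unevenly filled e_g set; the Jahn–Teller theorem predicts a tetragonal distortion (typically axial elongation) to lift the degeneracy.
[TiCl(py)5]^3+: Ligand charges: each chloride is −1; pyridine is neutral. With an overall charge of +3 the titanium centre must be in the +4 oxidation state. Titanium is a group-4 element; Ti(IV) is therefore d⁰. The d⁰ configuration leaves the e_g set evenly filled (or empty) — no strong Jahn–Teller driving force.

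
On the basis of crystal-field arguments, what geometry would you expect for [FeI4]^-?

Each iodide is −1; balancing the −1 overall charge requires Fe(III).
Group 8 minus oxidation state 3 gives a d⁵ configuration.
With 4 monodentate ligands the coordination number is 4.
Iodide is a weak-field ligand.
A high-spin d⁵ ion has zero CFSE in either geometry, so four ligands adopt the sterically favoured tetrahedral geometry.

tetrahedral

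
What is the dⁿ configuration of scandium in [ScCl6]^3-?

d⁰

Ligand charges: each chloride is −1. With an overall charge of −3 the scandium centre must be in the +3 oxidation state.
Group 3 minus oxidation state 3 gives a d⁰ configuration.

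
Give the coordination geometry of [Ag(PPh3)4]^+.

Triphenylphosphine is neutral; balancing the +1 overall charge requires Ag(I).
Ag sits in group 11, so the d-electron count is 11 − 1 = 10.
Coordination number: 4.
A d¹⁰ ion has no crystal-field stabilisation preference between square planar and tetrahedral, so four ligands adopt the sterically favoured tetrahedral geometry.

tetrahedral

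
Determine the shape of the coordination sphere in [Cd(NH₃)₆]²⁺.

Ammonia is neutral; balancing the +2 overall charge requires Cd(II).
Cadmium is a group-12 element; Cd(II) is therefore d¹⁰.
With 6 monodentate ligands the coordination number is 6.
Six donors around a single metal centre give an octahedral coordination sphere.

octahedral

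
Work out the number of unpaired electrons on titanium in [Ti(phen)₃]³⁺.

1 unpaired electron

Summing ligand charges against the +3 overall charge gives an oxidation state of +3 for titanium.
Titanium is a group-4 element; Ti(III) is therefore d¹.
Counting donor atoms: 3×1,10-phenanthroline (bidentate) → 6 donors. Coordination number = 6.
In an octahedral field the d¹ configuration is t₂g¹e_g⁰ (only one arrangement possible), giving 1 unpaired electron.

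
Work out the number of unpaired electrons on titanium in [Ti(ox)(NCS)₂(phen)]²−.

Each oxalate is −2; each isothiocyanate is −1; 1,10-phenanthroline is neutral; balancing the −2 overall charge requires Ti(II).
Ti sits in group 4, so the d-electron count is 4 − 2 = 2.
Counting donor atoms: 1×oxalate (bidentate) → 2 donors; 2×isothiocyanate (monodentate) → 2 donors; 1×1,10-phenanthroline (bidentate) → 2 donors. Coordination number = 6.
In an octahedral field the d² configuration is t₂g²e_g⁰ (only one arrangement possible), giving 2 unpaired electrons.

2 unpaired electrons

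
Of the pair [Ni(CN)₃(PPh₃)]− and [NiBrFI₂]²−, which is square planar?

[Ni(CN)₃(PPh₃)]−

For [Ni(CN)₃(PPh₃)]−: Summing ligand charges against the −1 overall charge gives an oxidation state of +2 for nickel. Group 10 minus oxidation state 2 gives a d⁸ configuration. Cyanide and triphenylphosphine are strong-field ligands (high in the spectrochemical series). A 3d d⁸ ion with strong-field ligands gains enough CFSE to favour square planar over tetrahedral. → square planar.
For [NiBrFI₂]²−: Each bromide is −1; each fluoride is −1; each iodide is −1; balancing the −2 overall charge requires Ni(II). Group 10 minus oxidation state 2 gives a d⁸ configuration. Bromide, fluoride, and iodide are weak-field ligands. With weak-field ligands the CFSE gain from square planar is small, so a 3d d⁸ ion takes the sterically preferred tetrahedral geometry. → tetrahedral.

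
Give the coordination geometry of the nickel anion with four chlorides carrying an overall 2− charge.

Summing ligand charges against the −2 overall charge gives an oxidation state of +2 for nickel.
Nickel is a group-10 element; Ni(II) is therefore d⁸.
With 4 monodentate ligands the coordination number is 4.
Chloride is a weak-field ligand.
With weak-field ligands the CFSE gain from square planar is small, so a 3d d⁸ ion takes the sterically preferred tetrahedral geometry.

tetrahedral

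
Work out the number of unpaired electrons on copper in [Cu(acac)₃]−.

1

Each acetylacetonate is −1; balancing the −1 overall charge requires Cu(II).
Copper is a group-11 element; Cu(II) is therefore d⁹.
Counting donor atoms: 3×acetylacetonate (bidentate) → 6 donors. Coordination number = 6.
In an octahedral field the d⁹ configuration is t₂g⁶e_g³ (only one arrangement possible), giving 1 unpaired electron.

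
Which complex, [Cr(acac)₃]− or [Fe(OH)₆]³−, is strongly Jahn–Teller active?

[Cr(acac)₃]−

[Cr(acac)₃]−: Each acetylacetonate is −1; balancing the −1 overall charge requires Cr(II). Cr sits in group 6, so the d-electron count is 6 − 2 = 4. Acetylacetonate is a weak-field ligand for a first-row metal, so the complex is high-spin. The t₂g³e_g¹ (high-spin) configuration has an unevenly filled e_g set; the Jahn–Teller theorem predicts a tetragonal distortion (typically axial elongation) to lift the degeneracy.
[Fe(OH)₆]³−: Each hydroxide is −1; balancing the −3 overall charge requires Fe(III). Group 8 minus oxidation state 3 gives a d⁵ configuration. Hydroxide is a weak-field ligand for a first-row metal, so the complex is high-spin. The d⁵ configuration leaves the e_g set evenly filled (or empty) — no strong Jahn–Teller driving force.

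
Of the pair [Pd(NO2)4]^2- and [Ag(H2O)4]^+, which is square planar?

[Pd(NO2)4]^2-

For [Pd(NO2)4]^2-: Ligand charges: each nitro (N-bound nitrite) is −1. With an overall charge of −2 the palladium centre must be in the +2 oxidation state. Palladium is a group-10 element; Pd(II) is therefore d⁸. A 4d d⁸ ion has a large crystal-field splitting; square planar leaves the high-energy d_{x²−y²} orbital empty and maximises CFSE. → square planar.
For [Ag(H2O)4]^+: Water is neutral; balancing the +1 overall charge requires Ag(I). Ag sits in group 11, so the d-electron count is 11 − 1 = 10. A d¹⁰ ion has no crystal-field stabilisation preference between square planar and tetrahedral, so four ligands adopt the sterically favoured tetrahedral geometry. → tetrahedral.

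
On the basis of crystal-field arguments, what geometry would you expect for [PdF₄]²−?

Ligand charges: each fluoride is −1. With an overall charge of −2 the palladium centre must be in the +2 oxidation state.
Palladium is a group-10 element; Pd(II) is therefore d⁸.
Coordination number: 4.
A 4d d⁸ ion has a large crystal-field splitting; square planar leaves the high-energy d_{x²−y²} orbital empty and maximises CFSE.

square planar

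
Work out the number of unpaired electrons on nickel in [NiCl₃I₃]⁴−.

Summing ligand charges against the −4 overall charge gives an oxidation state of +2 for nickel.
Group 10 minus oxidation state 2 gives a d⁸ configuration.
In an octahedral field the d⁸ configuration is t₂g⁶e_g² (only one arrangement possible), giving 2 unpaired electrons.

2 unpaired electrons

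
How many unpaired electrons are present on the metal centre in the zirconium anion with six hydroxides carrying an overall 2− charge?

Each hydroxide is −1; balancing the −2 overall charge requires Zr(IV).
Group 4 minus oxidation state 4 gives a d⁰ configuration.
In an octahedral field the d⁰ configuration is t₂g⁰e_g⁰, giving 0 unpaired electrons.

0 unpaired electrons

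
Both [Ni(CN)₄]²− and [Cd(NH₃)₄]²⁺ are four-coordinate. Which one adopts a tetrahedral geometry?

For [Ni(CN)₄]²−: Each cyanide is −1; balancing the −2 overall charge requires Ni(II). Ni sits in group 10, so the d-electron count is 10 − 2 = 8. Cyanide is a strong-field ligand (high in the spectrochemical series). A 3d d⁸ ion with strong-field ligands gains enough CFSE to favour square planar over tetrahedral. → square planar.
For [Cd(NH₃)₄]²⁺: Ligand charges: ammonia is neutral. With an overall charge of +2 the cadmium centre must be in the +2 oxidation state. Group 12 minus oxidation state 2 gives a d¹⁰ configuration. A d¹⁰ ion has no crystal-field stabilisation preference between square planar and tetrahedral, so four ligands adopt the sterically favoured tetrahedral geometry. → tetrahedral.

[Cd(NH₃)₄]²⁺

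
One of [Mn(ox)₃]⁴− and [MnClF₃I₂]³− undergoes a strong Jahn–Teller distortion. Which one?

[MnClF₃I₂]³−

[Mn(ox)₃]⁴−: Summing ligand charges against the −4 overall charge gives an oxidation state of +2 for manganese. Mn sits in group 7, so the d-electron count is 7 − 2 = 5. Oxalate is a weak-field ligand for a first-row metal, so the complex is high-spin. The d⁵ configuration leaves the e_g set evenly filled (or empty) — no strong Jahn–Teller driving force.
[MnClF₃I₂]³−: Summing ligand charges against the −3 overall charge gives an oxidation state of +3 for manganese. Mn sits in group 7, so the d-electron count is 7 − 3 = 4. Chloride, fluoride, and iodide are weak-field ligands for a first-row metal, so the complex is high-spin. The t₂g³e_g¹ (high-spin) configuration has an unevenly filled e_g set; the Jahn–Teller theorem predicts a tetragonal distortion (typically axial elongation) to lift the degeneracy.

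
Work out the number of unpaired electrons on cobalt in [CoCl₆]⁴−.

Summing ligand charges against the −4 overall charge gives an oxidation state of +2 for cobalt.
Co sits in group 9, so the d-electron count is 9 − 2 = 7.
The spin state decides the count: Chloride is a weak-field ligand for a first-row metal, so the complex is high-spin.
An octahedral high-spin d⁷ ion is t₂g⁵e_g², giving 3 unpaired electrons.

3 unpaired electrons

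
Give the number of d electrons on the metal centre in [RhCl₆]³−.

d⁶

Each chloride is −1; balancing the −3 overall charge requires Rh(III).
Rhodium is a group-9 element; Rh(III) is therefore d⁶.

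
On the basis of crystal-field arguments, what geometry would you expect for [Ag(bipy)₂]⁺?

tetrahedral

Summing ligand charges against the +1 overall charge gives an oxidation state of +1 for silver.
Silver is a group-11 element; Ag(I) is therefore d¹⁰.
Counting donor atoms: 2×2,2′-bipyridine (bidentate) → 4 donors. Coordination number = 4.
A d¹⁰ ion has no crystal-field stabilisation preference between square planar and tetrahedral, so four ligands adopt the sterically favoured tetrahedral geometry.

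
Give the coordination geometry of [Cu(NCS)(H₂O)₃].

Each isothiocyanate is −1; water is neutral; balancing the 0 overall charge requires Cu(I).
Cu sits in group 11, so the d-electron count is 11 − 1 = 10.
With 4 monodentate ligands the coordination number is 4.
A d¹⁰ ion has no crystal-field stabilisation preference between square planar and tetrahedral, so four ligands adopt the sterically favoured tetrahedral geometry.

tetrahedral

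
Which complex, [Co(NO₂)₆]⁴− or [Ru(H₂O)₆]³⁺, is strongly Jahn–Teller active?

[Co(NO₂)₆]⁴−: Each nitro (N-bound nitrite) is −1; balancing the −4 overall charge requires Co(II). Group 9 minus oxidation state 2 gives a d⁷ configuration. Nitro (N-bound nitrite) is a strong-field ligand (high in the spectrochemical series) for a first-row metal, so the complex is low-spin. The t₂g⁶e_g¹ (low-spin) configuration has an unevenly filled e_g set; the Jahn–Teller theorem predicts a tetragonal distortion (typically axial elongation) to lift the degeneracy.
[Ru(H₂O)₆]³⁺: Water is neutral; balancing the +3 overall charge requires Ru(III). Group 8 minus oxidation state 3 gives a d⁵ configuration. A 4d ion has a large Δₒ and is invariably low-spin. The d⁵ configuration leaves the e_g set evenly filled (or empty) — no strong Jahn–Teller driving force.

[Co(NO₂)₆]⁴−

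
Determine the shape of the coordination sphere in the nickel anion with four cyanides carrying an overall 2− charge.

Ligand charges: each cyanide is −1. With an overall charge of −2 the nickel centre must be in the +2 oxidation state.
Group 10 minus oxidation state 2 gives a d⁸ configuration.
Coordination number: 4.
Cyanide is a strong-field ligand (high in the spectrochemical series).
A 3d d⁸ ion with strong-field ligands gains enough CFSE to favour square planar over tetrahedral.

square planar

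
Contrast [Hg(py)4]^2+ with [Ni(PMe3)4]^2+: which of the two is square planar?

For [Hg(py)4]^2+: Ligand charges: pyridine is neutral. With an overall charge of +2 the mercury centre must be in the +2 oxidation state. Hg sits in group 12, so the d-electron count is 12 − 2 = 10. A d¹⁰ ion has no crystal-field stabilisation preference between square planar and tetrahedral, so four ligands adopt the sterically favoured tetrahedral geometry. → tetrahedral.
For [Ni(PMe3)4]^2+: Ligand charges: trimethylphosphine is neutral. With an overall charge of +2 the nickel centre must be in the +2 oxidation state. Group 10 minus oxidation state 2 gives a d⁸ configuration. Trimethylphosphine is a strong-field ligand (high in the spectrochemical series). A 3d d⁸ ion with strong-field ligands gains enough CFSE to favour square planar over tetrahedral. → square planar.

[Ni(PMe3)4]^2+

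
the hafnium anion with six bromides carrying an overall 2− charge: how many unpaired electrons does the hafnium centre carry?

0

Summing ligand charges against the −2 overall charge gives an oxidation state of +4 for hafnium.
Group 4 minus oxidation state 4 gives a d⁰ configuration.
In an octahedral field the d⁰ configuration is t₂g⁰e_g⁰, giving 0 unpaired electrons.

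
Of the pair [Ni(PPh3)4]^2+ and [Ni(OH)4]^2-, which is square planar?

For [Ni(PPh3)4]^2+: Ligand charges: triphenylphosphine is neutral. With an overall charge of +2 the nickel centre must be in the +2 oxidation state. Nickel is a group-10 element; Ni(II) is therefore d⁸. Triphenylphosphine is a strong-field ligand (high in the spectrochemical series). A 3d d⁸ ion with strong-field ligands gains enough CFSE to favour square planar over tetrahedral. → square planar.
For [Ni(OH)4]^2-: Ligand charges: each hydroxide is −1. With an overall charge of −2 the nickel centre must be in the +2 oxidation state. Ni sits in group 10, so the d-electron count is 10 − 2 = 8. Hydroxide is a weak-field ligand. With weak-field ligands the CFSE gain from square planar is small, so a 3d d⁸ ion takes the sterically preferred tetrahedral geometry. → tetrahedral.

[Ni(PPh3)4]^2+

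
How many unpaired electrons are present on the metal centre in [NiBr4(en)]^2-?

2

Summing ligand charges against the −2 overall charge gives an oxidation state of +2 for nickel.
Nickel is a group-10 element; Ni(II) is therefore d⁸.
Counting donor atoms: 4×bromide (monodentate) → 4 donors; 1×ethylenediamine (bidentate) → 2 donors. Coordination number = 6.
In an octahedral field the d⁸ configuration is t₂g⁶e_g² (only one arrangement possible), giving 2 unpaired electrons.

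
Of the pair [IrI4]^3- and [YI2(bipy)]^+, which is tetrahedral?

[YI2(bipy)]^+

For [IrI4]^3-: Summing ligand charges against the −3 overall charge gives an oxidation state of +1 for iridium. Iridium is a group-9 element; Ir(I) is therefore d⁸. A 5d d⁸ ion has a large crystal-field splitting; square planar leaves the high-energy d_{x²−y²} orbital empty and maximises CFSE. → square planar.
For [YI2(bipy)]^+: Summing ligand charges against the +1 overall charge gives an oxidation state of +3 for yttrium. Y sits in group 3, so the d-electron count is 3 − 3 = 0. A d⁰ ion has no crystal-field stabilisation preference between square planar and tetrahedral, so four ligands adopt the sterically favoured tetrahedral geometry. → tetrahedral.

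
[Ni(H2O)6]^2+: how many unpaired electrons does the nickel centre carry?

2

Summing ligand charges against the +2 overall charge gives an oxidation state of +2 for nickel.
Group 10 minus oxidation state 2 gives a d⁸ configuration.
In an octahedral field the d⁸ configuration is t₂g⁶e_g² (only one arrangement possible), giving 2 unpaired electrons.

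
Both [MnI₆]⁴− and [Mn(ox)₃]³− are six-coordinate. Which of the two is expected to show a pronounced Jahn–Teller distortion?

[Mn(ox)₃]³−

[MnI₆]⁴−: Summing ligand charges against the −4 overall charge gives an oxidation state of +2 for manganese. Mn sits in group 7, so the d-electron count is 7 − 2 = 5. Iodide is a weak-field ligand for a first-row metal, so the complex is high-spin. The d⁵ configuration leaves the e_g set evenly filled (or empty) — no strong Jahn–Teller driving force.
[Mn(ox)₃]³−: Each oxalate is −2; balancing the −3 overall charge requires Mn(III). Mn sits in group 7, so the d-electron count is 7 − 3 = 4. Oxalate is a weak-field ligand for a first-row metal, so the complex is high-spin. The t₂g³e_g¹ (high-spin) configuration has an unevenly filled e_g set; the Jahn–Teller theorem predicts a tetragonal distortion (typically axial elongation) to lift the degeneracy.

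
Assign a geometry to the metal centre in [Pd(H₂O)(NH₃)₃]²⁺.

square planar

Ligand charges: water is neutral; ammonia is neutral. With an overall charge of +2 the palladium centre must be in the +2 oxidation state.
Pd sits in group 10, so the d-electron count is 10 − 2 = 8.
With 4 monodentate ligands the coordination number is 4.
A 4d d⁸ ion has a large crystal-field splitting; square planar leaves the high-energy d_{x²−y²} orbital empty and maximises CFSE.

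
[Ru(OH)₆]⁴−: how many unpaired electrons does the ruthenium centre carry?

Summing ligand charges against the −4 overall charge gives an oxidation state of +2 for ruthenium.
Ru sits in group 8, so the d-electron count is 8 − 2 = 6.
The spin state decides the count: a 4d ion has a large Δₒ and is invariably low-spin.
An octahedral low-spin d⁶ ion is t₂g⁶e_g⁰, giving 0 unpaired electrons.

0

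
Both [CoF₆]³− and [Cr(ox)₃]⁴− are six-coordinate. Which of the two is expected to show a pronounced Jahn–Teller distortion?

[Cr(ox)₃]⁴−

[CoF₆]³−: Ligand charges: each fluoride is −1. With an overall charge of −3 the cobalt centre must be in the +3 oxidation state. Cobalt is a group-9 element; Co(III) is therefore d⁶. Fluoride is the one ligand weak enough to leave Co(III) high-spin — [CoF₆]³⁻ is the classic exception. The d⁶ configuration leaves the e_g set evenly filled (or empty) — no strong Jahn–Teller driving force.
[Cr(ox)₃]⁴−: Summing ligand charges against the −4 overall charge gives an oxidation state of +2 for chromium. Chromium is a group-6 element; Cr(II) is therefore d⁴. Oxalate is a weak-field ligand for a first-row metal, so the complex is high-spin. The t₂g³e_g¹ (high-spin) configuration has an unevenly filled e_g set; the Jahn–Teller theorem predicts a tetragonal distortion (typically axial elongation) to lift the degeneracy.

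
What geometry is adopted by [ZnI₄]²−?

tetrahedral

Summing ligand charges against the −2 overall charge gives an oxidation state of +2 for zinc.
Group 12 minus oxidation state 2 gives a d¹⁰ configuration.
With 4 monodentate ligands the coordination number is 4.
A d¹⁰ ion has no crystal-field stabilisation preference between square planar and tetrahedral, so four ligands adopt the sterically favoured tetrahedral geometry.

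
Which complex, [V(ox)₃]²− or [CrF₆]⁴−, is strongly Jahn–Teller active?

[V(ox)₃]²−: Ligand charges: each oxalate is −2. With an overall charge of −2 the vanadium centre must be in the +4 oxidation state. Group 5 minus oxidation state 4 gives a d¹ configuration. The d¹ configuration leaves the e_g set evenly filled (or empty) — no strong Jahn–Teller driving force.
[CrF₆]⁴−: Summing ligand charges against the −4 overall charge gives an oxidation state of +2 for chromium. Group 6 minus oxidation state 2 gives a d⁴ configuration. Fluoride is a weak-field ligand for a first-row metal, so the complex is high-spin. The t₂g³e_g¹ (high-spin) configuration has an unevenly filled e_g set; the Jahn–Teller theorem predicts a tetragonal distortion (typically axial elongation) to lift the degeneracy.

[CrF₆]⁴−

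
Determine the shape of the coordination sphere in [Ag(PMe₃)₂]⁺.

linear

Ligand charges: trimethylphosphine is neutral. With an overall charge of +1 the silver centre must be in the +1 oxidation state.
Group 11 minus oxidation state 1 gives a d¹⁰ configuration.
With 2 monodentate ligands the coordination number is 2.
A d¹⁰ ion with only two ligands adopts a linear arrangement (sp hybridisation; no CFSE preference).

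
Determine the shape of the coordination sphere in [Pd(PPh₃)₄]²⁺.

Summing ligand charges against the +2 overall charge gives an oxidation state of +2 for palladium.
Group 10 minus oxidation state 2 gives a d⁸ configuration.
With 4 monodentate ligands the coordination number is 4.
A 4d d⁸ ion has a large crystal-field splitting; square planar leaves the high-energy d_{x²−y²} orbital empty and maximises CFSE.

square planar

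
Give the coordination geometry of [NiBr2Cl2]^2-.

Summing ligand charges against the −2 overall charge gives an oxidation state of +2 for nickel.
Group 10 minus oxidation state 2 gives a d⁸ configuration.
Coordination number: 4.
Bromide and chloride are weak-field ligands.
With weak-field ligands the CFSE gain from square planar is small, so a 3d d⁸ ion takes the sterically preferred tetrahedral geometry.

tetrahedral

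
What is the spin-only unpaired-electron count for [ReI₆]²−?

Each iodide is −1; balancing the −2 overall charge requires Re(IV).
Group 7 minus oxidation state 4 gives a d³ configuration.
In an octahedral field the d³ configuration is t₂g³e_g⁰ (only one arrangement possible), giving 3 unpaired electrons.

3 unpaired electrons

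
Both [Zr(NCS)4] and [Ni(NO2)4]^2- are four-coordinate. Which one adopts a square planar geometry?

[Ni(NO2)4]^2-

For [Zr(NCS)4]: Ligand charges: each isothiocyanate is −1. With an overall charge of 0 the zirconium centre must be in the +4 oxidation state. Zirconium is a group-4 element; Zr(IV) is therefore d⁰. A d⁰ ion has no crystal-field stabilisation preference between square planar and tetrahedral, so four ligands adopt the sterically favoured tetrahedral geometry. → tetrahedral.
For [Ni(NO2)4]^2-: Summing ligand charges against the −2 overall charge gives an oxidation state of +2 for nickel. Ni sits in group 10, so the d-electron count is 10 − 2 = 8. Nitro (N-bound nitrite) is a strong-field ligand (high in the spectrochemical series). A 3d d⁸ ion with strong-field ligands gains enough CFSE to favour square planar over tetrahedral. → square planar.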